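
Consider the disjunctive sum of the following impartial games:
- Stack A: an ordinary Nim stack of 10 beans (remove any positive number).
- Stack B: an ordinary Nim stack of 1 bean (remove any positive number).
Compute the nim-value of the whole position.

11

Stack A is a plain Nim stack of size 10, so its Grundy value is 10.
Stack B is a plain Nim stack of size 1, so its Grundy value is 1.
By the Sprague-Grundy theorem, the Grundy value of a sum of independent games is the XOR of the component values.
Combined value = 10 ⊕ 1 = 11.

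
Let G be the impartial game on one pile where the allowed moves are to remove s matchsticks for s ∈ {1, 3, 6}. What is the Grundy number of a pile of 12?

Build the Grundy sequence with g(k) = mex{g(k−s) : s ∈ {1, 3, 6}, s ≤ k}:
k:     0  1  2  3  4  5  6  7  8  9 10 11 12
g(k):  0  1  0  1  0  1  2  3  2  0  1  0  1
So g(12) = 1.

1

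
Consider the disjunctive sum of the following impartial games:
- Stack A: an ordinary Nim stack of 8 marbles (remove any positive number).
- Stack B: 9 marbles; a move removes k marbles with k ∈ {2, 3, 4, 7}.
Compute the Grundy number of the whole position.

12

Stack A is a plain Nim stack of size 8, so its Grundy value is 8.
For stack B, compute g(0), g(1), … with moves {2, 3, 4, 7}:
g(0) = mex{} = 0
g(1) = mex{} = 0
g(2) = mex{0} = 1
g(3) = mex{0} = 1
g(4) = mex{0,1} = 2
g(5) = mex{0,1} = 2
g(6) = mex{1,2} = 0
g(7) = mex{0,1,2} = 3
g(8) = mex{0,2} = 1
g(9) = mex{0,1,2,3} = 4
So g(9) = 4.
By the Sprague-Grundy theorem, the Grundy value of a sum of independent games is the XOR of the component values.
Combined value = 8 XOR 4 = 12.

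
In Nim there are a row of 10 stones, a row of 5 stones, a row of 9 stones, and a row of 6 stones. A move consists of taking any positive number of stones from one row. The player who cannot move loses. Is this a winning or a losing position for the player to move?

Losing position

Write each in binary and XOR column by column:
  1010  (10)
  0101  (5)
  1001  (9)
  0110  (6)
  ----
  0000  (0)
The nim-sum is 0, so this is a P-position: the player to move is in a losing position under optimal play.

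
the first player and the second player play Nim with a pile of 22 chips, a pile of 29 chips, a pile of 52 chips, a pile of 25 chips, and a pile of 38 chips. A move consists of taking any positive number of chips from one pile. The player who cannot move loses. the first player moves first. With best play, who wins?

Compute the nim-sum pairwise:
22 XOR 29 = 11
11 XOR 52 = 63
63 XOR 25 = 38
38 XOR 38 = 0
The nim-sum is 0, so this is a P-position: the player to move is in a losing position under optimal play; the first player is about to move from it and so loses — the second player wins.

the second player wins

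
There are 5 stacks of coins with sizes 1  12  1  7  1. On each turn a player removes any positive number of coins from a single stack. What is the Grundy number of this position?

10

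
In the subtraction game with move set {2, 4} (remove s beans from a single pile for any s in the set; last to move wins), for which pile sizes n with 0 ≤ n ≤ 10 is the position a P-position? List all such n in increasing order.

0, 1, 6, 7

Grundy values for subtraction set {2, 4}:
g(0) = mex{} = 0
g(1) = mex{} = 0
g(2) = mex{0} = 1
g(3) = mex{0} = 1
g(4) = mex{0,1} = 2
g(5) = mex{0,1} = 2
g(6) = mex{1,2} = 0
g(7) = mex{1,2} = 0
g(8) = mex{0,2} = 1
g(9) = mex{0,2} = 1
g(10) = mex{0,1} = 2
The P-positions (g = 0) in 0..10 are 0, 1, 6, 7.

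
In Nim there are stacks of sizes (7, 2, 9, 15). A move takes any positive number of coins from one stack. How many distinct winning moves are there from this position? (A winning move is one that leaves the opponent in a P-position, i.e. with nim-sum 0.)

3

Nim-sum: 7 ⊕ 2 ⊕ 9 ⊕ 15 = 3.
The overall nim-sum is X = 3. A stack of size p has a winning move iff p XOR X < p (reduce it to p XOR X).
  7: 7 XOR 3 = 4 < 7 — winning move (to 4).
  2: 2 XOR 3 = 1 < 2 — winning move (to 1).
  9: 9 XOR 3 = 10 ≥ 9 — no move.
  15: 15 XOR 3 = 12 < 15 — winning move (to 12).
That gives 3 winning moves.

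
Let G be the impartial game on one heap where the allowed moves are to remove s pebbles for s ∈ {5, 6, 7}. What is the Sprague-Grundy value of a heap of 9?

1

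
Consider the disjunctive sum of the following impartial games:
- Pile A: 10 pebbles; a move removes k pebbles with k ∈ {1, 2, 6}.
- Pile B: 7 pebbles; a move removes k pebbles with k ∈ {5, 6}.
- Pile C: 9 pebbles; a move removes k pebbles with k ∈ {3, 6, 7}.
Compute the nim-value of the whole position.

2

For pile A, compute g(0), g(1), … with moves {1, 2, 6}:
g(0) = mex{} = 0
g(1) = mex{0} = 1
g(2) = mex{0,1} = 2
g(3) = mex{1,2} = 0
g(4) = mex{0,2} = 1
g(5) = mex{0,1} = 2
g(6) = mex{0,1,2} = 3
g(7) = mex{1,2,3} = 0
g(8) = mex{0,2,3} = 1
g(9) = mex{0,1} = 2
g(10) = mex{1,2} = 0
So g(10) = 0.
Build the Grundy sequence for pile B with g(k) = mex{g(k−s) : s ∈ {5, 6}, s ≤ k}:
k:     0  1  2  3  4  5  6  7
g(k):  0  0  0  0  0  1  1  1
So g(7) = 1.
Grundy values for pile C (subtraction set {3, 6, 7}):
g(0) = mex{} = 0
g(1) = mex{} = 0
g(2) = mex{} = 0
g(3) = mex{0} = 1
g(4) = mex{0} = 1
g(5) = mex{0} = 1
g(6) = mex{0,1} = 2
g(7) = mex{0,1} = 2
g(8) = mex{0,1} = 2
g(9) = mex{0,1,2} = 3
So g(9) = 3.
The value of a disjunctive sum is the nim-sum of the parts.
Combined value = 0 ⊕ 1 ⊕ 3 = 2.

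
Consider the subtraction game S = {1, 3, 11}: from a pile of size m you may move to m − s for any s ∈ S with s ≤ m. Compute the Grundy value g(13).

Grundy values for subtraction set {1, 3, 11}:
g(0) = mex{} = 0
g(1) = mex{0} = 1
g(2) = mex{1} = 0
g(3) = mex{0} = 1
g(4) = mex{1} = 0
g(5) = mex{0} = 1
g(6) = mex{1} = 0
g(7) = mex{0} = 1
g(8) = mex{1} = 0
g(9) = mex{0} = 1
g(10) = mex{1} = 0
g(11) = mex{0} = 1
g(12) = mex{1} = 0
g(13) = mex{0} = 1
So g(13) = 1.

1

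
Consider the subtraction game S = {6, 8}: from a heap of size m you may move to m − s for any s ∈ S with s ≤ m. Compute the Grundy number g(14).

Build the Grundy sequence with g(k) = mex{g(k−s) : s ∈ {6, 8}, s ≤ k}:
g(0) = mex{} = 0
g(1) = mex{} = 0
g(2) = mex{} = 0
g(3) = mex{} = 0
g(4) = mex{} = 0
g(5) = mex{} = 0
g(6) = mex{0} = 1
g(7) = mex{0} = 1
g(8) = mex{0} = 1
g(9) = mex{0} = 1
g(10) = mex{0} = 1
g(11) = mex{0} = 1
g(12) = mex{0,1} = 2
g(13) = mex{0,1} = 2
g(14) = mex{1} = 0
So g(14) = 0.

0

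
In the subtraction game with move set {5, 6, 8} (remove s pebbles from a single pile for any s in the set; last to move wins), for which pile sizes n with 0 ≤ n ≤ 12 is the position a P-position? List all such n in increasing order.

0, 1, 2, 3, 4

Compute g(0), g(1), … for moves {5, 6, 8}:
g(0) = mex{} = 0
g(1) = mex{} = 0
g(2) = mex{} = 0
g(3) = mex{} = 0
g(4) = mex{} = 0
g(5) = mex{0} = 1
g(6) = mex{0} = 1
g(7) = mex{0} = 1
g(8) = mex{0} = 1
g(9) = mex{0} = 1
g(10) = mex{0,1} = 2
g(11) = mex{0,1} = 2
g(12) = mex{0,1} = 2
The P-positions (g = 0) in 0..12 are 0, 1, 2, 3, 4.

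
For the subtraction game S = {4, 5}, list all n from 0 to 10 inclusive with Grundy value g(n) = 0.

0, 1, 2, 3, 9, 10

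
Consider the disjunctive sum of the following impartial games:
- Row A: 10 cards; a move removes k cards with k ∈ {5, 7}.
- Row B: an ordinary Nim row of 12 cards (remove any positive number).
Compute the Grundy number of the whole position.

14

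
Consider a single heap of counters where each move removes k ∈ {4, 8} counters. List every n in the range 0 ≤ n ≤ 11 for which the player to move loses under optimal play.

0, 1, 2, 3

Build the Grundy sequence with g(k) = mex{g(k−s) : s ∈ {4, 8}, s ≤ k}:
g(0) = mex{} = 0
g(1) = mex{} = 0
g(2) = mex{} = 0
g(3) = mex{} = 0
g(4) = mex{0} = 1
g(5) = mex{0} = 1
g(6) = mex{0} = 1
g(7) = mex{0} = 1
g(8) = mex{0,1} = 2
g(9) = mex{0,1} = 2
g(10) = mex{0,1} = 2
g(11) = mex{0,1} = 2
The P-positions (g = 0) in 0..11 are 0, 1, 2, 3.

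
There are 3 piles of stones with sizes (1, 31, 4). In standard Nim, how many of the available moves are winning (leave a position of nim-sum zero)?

1

Bitwise XOR of the heap sizes:
  00001  (1)
  11111  (31)
  00100  (4)
  -----
  11010  (26)
The overall nim-sum is X = 26. A pile of size p has a winning move iff p XOR X < p (reduce it to p XOR X).
  1: 1 XOR 26 = 27 ≥ 1 — no move.
  31: 31 XOR 26 = 5 < 31 — winning move (to 5).
  4: 4 XOR 26 = 30 ≥ 4 — no move.
That gives 1 winning move.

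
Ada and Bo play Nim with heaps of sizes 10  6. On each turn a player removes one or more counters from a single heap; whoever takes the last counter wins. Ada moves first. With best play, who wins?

In binary:
  1010  (10)
  0110  (6)
  ----
  1100  (12)
The nim-sum is 12 ≠ 0, so this is an N-position: the player to move can win; Ada has a winning move.

Ada wins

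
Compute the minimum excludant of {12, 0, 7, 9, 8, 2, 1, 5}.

3

The values 0, 1, 2 are all present; 3 is the first non-negative integer missing from the set.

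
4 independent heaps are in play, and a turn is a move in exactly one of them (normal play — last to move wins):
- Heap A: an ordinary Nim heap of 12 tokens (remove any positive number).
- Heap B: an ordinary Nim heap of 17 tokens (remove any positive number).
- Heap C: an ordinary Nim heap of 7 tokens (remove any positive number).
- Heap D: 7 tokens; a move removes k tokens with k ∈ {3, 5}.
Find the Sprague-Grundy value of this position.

24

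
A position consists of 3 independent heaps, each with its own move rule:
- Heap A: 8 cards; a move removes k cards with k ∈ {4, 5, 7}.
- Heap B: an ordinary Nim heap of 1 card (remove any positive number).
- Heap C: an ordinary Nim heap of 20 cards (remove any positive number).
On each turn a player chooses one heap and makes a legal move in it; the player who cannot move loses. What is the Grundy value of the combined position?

23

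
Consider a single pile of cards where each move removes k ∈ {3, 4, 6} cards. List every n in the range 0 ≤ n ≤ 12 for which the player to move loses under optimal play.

0, 1, 2, 9, 10, 11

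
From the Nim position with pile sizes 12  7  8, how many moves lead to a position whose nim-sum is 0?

Compute the nim-sum pairwise:
12 ^ 7 = 11
11 ^ 8 = 3
The overall nim-sum is X = 3. A pile of size p has a winning move iff p XOR X < p (reduce it to p XOR X).
  12: 12 XOR 3 = 15 ≥ 12 — no move.
  7: 7 XOR 3 = 4 < 7 — winning move (to 4).
  8: 8 XOR 3 = 11 ≥ 8 — no move.
That gives 1 winning move.

1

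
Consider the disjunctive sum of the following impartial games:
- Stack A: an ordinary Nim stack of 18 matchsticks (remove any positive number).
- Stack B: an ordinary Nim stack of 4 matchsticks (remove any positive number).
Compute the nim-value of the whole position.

22

Stack A is a plain Nim stack of size 18, so its Grundy value is 18.
Stack B is a plain Nim stack of size 4, so its Grundy value is 4.
By the Sprague-Grundy theorem, the Grundy value of a sum of independent games is the XOR of the component values.
Combined value = 18 ⊕ 4 = 22.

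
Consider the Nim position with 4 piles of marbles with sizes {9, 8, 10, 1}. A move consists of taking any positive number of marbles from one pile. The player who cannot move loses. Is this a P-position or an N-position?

N-position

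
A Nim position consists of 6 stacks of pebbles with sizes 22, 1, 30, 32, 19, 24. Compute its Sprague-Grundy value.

Write each in binary and XOR column by column:
  010110  (22)
  000001  (1)
  011110  (30)
  100000  (32)
  010011  (19)
  011000  (24)
  ------
  100010  (34)

34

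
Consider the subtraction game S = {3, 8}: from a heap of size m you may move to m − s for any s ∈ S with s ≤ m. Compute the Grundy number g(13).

Compute g(0), g(1), … for moves {3, 8}:
g(0) = mex{} = 0
g(1) = mex{} = 0
g(2) = mex{} = 0
g(3) = mex{0} = 1
g(4) = mex{0} = 1
g(5) = mex{0} = 1
g(6) = mex{1} = 0
g(7) = mex{1} = 0
g(8) = mex{0,1} = 2
g(9) = mex{0} = 1
g(10) = mex{0} = 1
g(11) = mex{1,2} = 0
g(12) = mex{1} = 0
g(13) = mex{1} = 0
So g(13) = 0.

0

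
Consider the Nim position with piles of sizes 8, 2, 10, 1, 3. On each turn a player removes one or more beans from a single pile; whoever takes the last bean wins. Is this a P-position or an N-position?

Nim-sum: 8 ^ 2 ^ 10 ^ 1 ^ 3 = 2.
The nim-sum is 2 ≠ 0, so this is an N-position: the player to move can win.

N-position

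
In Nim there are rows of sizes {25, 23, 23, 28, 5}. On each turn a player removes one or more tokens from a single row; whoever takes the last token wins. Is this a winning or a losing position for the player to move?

Losing position

Compute the nim-sum pairwise:
25 XOR 23 = 14
14 XOR 23 = 25
25 XOR 28 = 5
5 XOR 5 = 0
The nim-sum is 0, so this is a P-position: the player to move is in a losing position under optimal play.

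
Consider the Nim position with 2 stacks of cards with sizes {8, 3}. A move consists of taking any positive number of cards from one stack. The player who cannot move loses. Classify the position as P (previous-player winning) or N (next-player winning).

N-position

Write each in binary and XOR column by column:
  1000  (8)
  0011  (3)
  ----
  1011  (11)
The nim-sum is 11 ≠ 0, so this is an N-position: the player to move can win.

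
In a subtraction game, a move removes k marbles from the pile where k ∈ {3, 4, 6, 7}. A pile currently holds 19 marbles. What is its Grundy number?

3

Grundy values for subtraction set {3, 4, 6, 7}:
k:     0  1  2  3  4  5  6  7  8  9 10 11 12 13 14 15 16 17 18 19
g(k):  0  0  0  1  1  1  2  2  2  3  0  0  0  1  1  1  2  2  2  3
So g(19) = 3.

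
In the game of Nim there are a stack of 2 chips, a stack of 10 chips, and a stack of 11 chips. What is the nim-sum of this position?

3

Nim-sum: 2 ⊕ 10 ⊕ 11 = 3.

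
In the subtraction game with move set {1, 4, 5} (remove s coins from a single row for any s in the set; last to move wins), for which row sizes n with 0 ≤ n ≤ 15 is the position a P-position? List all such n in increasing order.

0, 2, 8, 10

Compute g(0), g(1), … for moves {1, 4, 5}:
k:     0  1  2  3  4  5  6  7  8  9 10 11 12 13 14 15
g(k):  0  1  0  1  2  3  2  3  0  1  0  1  2  3  2  3
The P-positions (g = 0) in 0..15 are 0, 2, 8, 10.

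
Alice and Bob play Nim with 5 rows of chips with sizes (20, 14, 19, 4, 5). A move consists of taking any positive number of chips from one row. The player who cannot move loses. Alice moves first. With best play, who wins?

Alice wins

Compute the nim-sum pairwise:
20 ^ 14 = 26
26 ^ 19 = 9
9 ^ 4 = 13
13 ^ 5 = 8
The nim-sum is 8 ≠ 0, so this is an N-position: the player to move can win; Alice has a winning move.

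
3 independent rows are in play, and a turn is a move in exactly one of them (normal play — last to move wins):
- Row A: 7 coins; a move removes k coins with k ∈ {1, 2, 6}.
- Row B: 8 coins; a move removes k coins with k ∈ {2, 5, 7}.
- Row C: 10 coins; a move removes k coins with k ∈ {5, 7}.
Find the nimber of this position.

0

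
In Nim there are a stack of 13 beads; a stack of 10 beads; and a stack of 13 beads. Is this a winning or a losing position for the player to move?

Compute the nim-sum pairwise:
13 XOR 10 = 7
7 XOR 13 = 10
The nim-sum is 10 ≠ 0, so this is an N-position: the player to move can win.

Winning position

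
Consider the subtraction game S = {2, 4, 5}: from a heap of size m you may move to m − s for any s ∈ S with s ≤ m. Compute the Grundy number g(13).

Build the Grundy sequence with g(k) = mex{g(k−s) : s ∈ {2, 4, 5}, s ≤ k}:
k:     0  1  2  3  4  5  6  7  8  9 10 11 12 13
g(k):  0  0  1  1  2  2  3  0  0  1  1  2  2  3
So g(13) = 3.

3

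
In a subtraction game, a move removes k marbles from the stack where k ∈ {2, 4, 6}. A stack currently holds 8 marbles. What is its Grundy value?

0

Build the Grundy sequence with g(k) = mex{g(k−s) : s ∈ {2, 4, 6}, s ≤ k}:
g(0) = mex{} = 0
g(1) = mex{} = 0
g(2) = mex{0} = 1
g(3) = mex{0} = 1
g(4) = mex{0,1} = 2
g(5) = mex{0,1} = 2
g(6) = mex{0,1,2} = 3
g(7) = mex{0,1,2} = 3
g(8) = mex{1,2,3} = 0
So g(8) = 0.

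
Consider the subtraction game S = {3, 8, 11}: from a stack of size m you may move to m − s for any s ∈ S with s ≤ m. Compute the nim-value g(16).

0

Compute g(0), g(1), … for moves {3, 8, 11}:
k:     0  1  2  3  4  5  6  7  8  9 10 11 12 13 14 15 16
g(k):  0  0  0  1  1  1  0  0  2  1  1  3  2  2  2  3  0
So g(16) = 0.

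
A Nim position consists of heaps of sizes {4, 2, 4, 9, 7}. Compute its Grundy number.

Compute the nim-sum pairwise:
4 ^ 2 = 6
6 ^ 4 = 2
2 ^ 9 = 11
11 ^ 7 = 12

12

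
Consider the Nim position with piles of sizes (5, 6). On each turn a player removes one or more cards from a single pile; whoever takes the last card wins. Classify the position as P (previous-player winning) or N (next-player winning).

Compute the nim-sum pairwise:
5 XOR 6 = 3
The nim-sum is 3 ≠ 0, so this is an N-position: the player to move can win.

N-position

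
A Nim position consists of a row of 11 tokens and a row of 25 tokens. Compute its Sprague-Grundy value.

18

Compute the nim-sum pairwise:
11 XOR 25 = 18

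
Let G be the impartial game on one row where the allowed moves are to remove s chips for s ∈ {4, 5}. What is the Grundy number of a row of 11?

Grundy values for subtraction set {4, 5}:
k:     0  1  2  3  4  5  6  7  8  9 10 11
g(k):  0  0  0  0  1  1  1  1  2  0  0  0
So g(11) = 0.

0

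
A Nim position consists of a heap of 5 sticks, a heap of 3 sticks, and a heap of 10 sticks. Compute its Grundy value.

12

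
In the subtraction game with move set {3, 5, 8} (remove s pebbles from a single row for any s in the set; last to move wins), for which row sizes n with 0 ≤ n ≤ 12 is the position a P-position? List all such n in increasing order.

0, 1, 2, 11, 12

Build the Grundy sequence with g(k) = mex{g(k−s) : s ∈ {3, 5, 8}, s ≤ k}:
g(0) = mex{} = 0
g(1) = mex{} = 0
g(2) = mex{} = 0
g(3) = mex{0} = 1
g(4) = mex{0} = 1
g(5) = mex{0} = 1
g(6) = mex{0,1} = 2
g(7) = mex{0,1} = 2
g(8) = mex{0,1} = 2
g(9) = mex{0,1,2} = 3
g(10) = mex{0,1,2} = 3
g(11) = mex{1,2} = 0
g(12) = mex{1,2,3} = 0
The P-positions (g = 0) in 0..12 are 0, 1, 2, 11, 12.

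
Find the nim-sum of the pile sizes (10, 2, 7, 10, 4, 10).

Write each in binary and XOR column by column:
  1010  (10)
  0010  (2)
  0111  (7)
  1010  (10)
  0100  (4)
  1010  (10)
  ----
  1011  (11)

11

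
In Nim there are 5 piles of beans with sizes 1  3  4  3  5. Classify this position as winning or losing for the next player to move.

Losing position

In binary:
  001  (1)
  011  (3)
  100  (4)
  011  (3)
  101  (5)
  ---
  000  (0)
The nim-sum is 0, so this is a P-position: the player to move is in a losing position under optimal play.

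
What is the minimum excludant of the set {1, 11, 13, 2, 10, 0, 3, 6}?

4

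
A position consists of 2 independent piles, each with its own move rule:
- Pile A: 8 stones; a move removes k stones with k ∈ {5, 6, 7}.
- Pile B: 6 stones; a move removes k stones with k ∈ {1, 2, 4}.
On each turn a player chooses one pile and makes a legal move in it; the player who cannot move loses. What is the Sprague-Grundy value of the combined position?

1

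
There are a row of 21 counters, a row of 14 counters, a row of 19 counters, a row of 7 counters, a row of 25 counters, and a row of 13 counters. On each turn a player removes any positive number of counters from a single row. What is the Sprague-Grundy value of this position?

Bitwise XOR of the heap sizes:
  10101  (21)
  01110  (14)
  10011  (19)
  00111  (7)
  11001  (25)
  01101  (13)
  -----
  11011  (27)

27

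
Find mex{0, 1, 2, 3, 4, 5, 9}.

The values 0, 1, 2, 3, 4, 5 are all present; 6 is the first non-negative integer missing from the set.

6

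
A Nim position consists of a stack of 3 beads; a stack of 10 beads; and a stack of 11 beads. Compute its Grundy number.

Nim-sum: 3 ^ 10 ^ 11 = 2.

2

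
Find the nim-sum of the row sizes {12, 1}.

13

Compute the nim-sum pairwise:
12 ^ 1 = 13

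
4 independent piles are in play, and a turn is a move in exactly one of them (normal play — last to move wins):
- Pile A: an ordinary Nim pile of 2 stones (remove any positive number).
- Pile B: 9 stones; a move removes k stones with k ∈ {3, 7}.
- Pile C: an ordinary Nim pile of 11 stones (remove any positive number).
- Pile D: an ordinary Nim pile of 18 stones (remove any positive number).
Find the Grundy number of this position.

26

Pile A is a plain Nim pile of size 2, so its Grundy value is 2.
Build the Grundy sequence for pile B with g(k) = mex{g(k−s) : s ∈ {3, 7}, s ≤ k}:
k:     0  1  2  3  4  5  6  7  8  9
g(k):  0  0  0  1  1  1  0  2  2  1
So g(9) = 1.
Pile C is a plain Nim pile of size 11, so its Grundy value is 11.
Pile D is a plain Nim pile of size 18, so its Grundy value is 18.
The value of a disjunctive sum is the nim-sum of the parts.
Combined value = 2 XOR 1 XOR 11 XOR 18 = 26.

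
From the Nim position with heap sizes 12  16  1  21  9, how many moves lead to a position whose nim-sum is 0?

3

Nim-sum: 12 ⊕ 16 ⊕ 1 ⊕ 21 ⊕ 9 = 1.
The overall nim-sum is X = 1. A heap of size p has a winning move iff p XOR X < p (reduce it to p XOR X).
  12: 12 XOR 1 = 13 ≥ 12 — no move.
  16: 16 XOR 1 = 17 ≥ 16 — no move.
  1: 1 XOR 1 = 0 < 1 — winning move (to 0).
  21: 21 XOR 1 = 20 < 21 — winning move (to 20).
  9: 9 XOR 1 = 8 < 9 — winning move (to 8).
That gives 3 winning moves.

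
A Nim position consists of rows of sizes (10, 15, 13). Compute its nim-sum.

8

In binary:
  1010  (10)
  1111  (15)
  1101  (13)
  ----
  1000  (8)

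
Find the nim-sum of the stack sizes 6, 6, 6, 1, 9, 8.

6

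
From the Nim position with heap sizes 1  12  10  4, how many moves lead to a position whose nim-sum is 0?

Write each in binary and XOR column by column:
  0001  (1)
  1100  (12)
  1010  (10)
  0100  (4)
  ----
  0011  (3)
The overall nim-sum is X = 3. A heap of size p has a winning move iff p XOR X < p (reduce it to p XOR X).
  1: 1 XOR 3 = 2 ≥ 1 — no move.
  12: 12 XOR 3 = 15 ≥ 12 — no move.
  10: 10 XOR 3 = 9 < 10 — winning move (to 9).
  4: 4 XOR 3 = 7 ≥ 4 — no move.
That gives 1 winning move.

1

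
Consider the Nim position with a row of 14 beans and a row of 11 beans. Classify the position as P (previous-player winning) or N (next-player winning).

N-position

Compute the nim-sum pairwise:
14 XOR 11 = 5
The nim-sum is 5 ≠ 0, so this is an N-position: the player to move can win.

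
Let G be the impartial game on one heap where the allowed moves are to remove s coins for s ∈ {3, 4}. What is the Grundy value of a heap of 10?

1

Build the Grundy sequence with g(k) = mex{g(k−s) : s ∈ {3, 4}, s ≤ k}:
g(0) = mex{} = 0
g(1) = mex{} = 0
g(2) = mex{} = 0
g(3) = mex{0} = 1
g(4) = mex{0} = 1
g(5) = mex{0} = 1
g(6) = mex{0,1} = 2
g(7) = mex{1} = 0
g(8) = mex{1} = 0
g(9) = mex{1,2} = 0
g(10) = mex{0,2} = 1
So g(10) = 1.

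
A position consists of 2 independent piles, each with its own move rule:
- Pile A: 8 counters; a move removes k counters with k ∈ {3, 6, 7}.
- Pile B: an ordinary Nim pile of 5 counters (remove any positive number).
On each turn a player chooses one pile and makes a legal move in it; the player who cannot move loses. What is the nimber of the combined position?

Grundy values for pile A (subtraction set {3, 6, 7}):
k:     0  1  2  3  4  5  6  7  8
g(k):  0  0  0  1  1  1  2  2  2
So g(8) = 2.
Pile B is a plain Nim pile of size 5, so its Grundy value is 5.
The value of a disjunctive sum is the nim-sum of the parts.
Combined value = 2 ⊕ 5 = 7.

7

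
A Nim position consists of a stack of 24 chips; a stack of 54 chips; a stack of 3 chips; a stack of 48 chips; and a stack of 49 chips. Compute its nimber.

Nim-sum: 24 ⊕ 54 ⊕ 3 ⊕ 48 ⊕ 49 = 44.

44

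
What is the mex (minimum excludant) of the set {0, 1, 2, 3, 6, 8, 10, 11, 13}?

4

The values 0, 1, 2, 3 are all present; 4 is the first non-negative integer missing from the set.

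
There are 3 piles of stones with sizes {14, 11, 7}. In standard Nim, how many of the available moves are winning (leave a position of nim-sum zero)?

3

Nim-sum: 14 ^ 11 ^ 7 = 2.
The overall nim-sum is X = 2. A pile of size p has a winning move iff p XOR X < p (reduce it to p XOR X).
  14: 14 XOR 2 = 12 < 14 — winning move (to 12).
  11: 11 XOR 2 = 9 < 11 — winning move (to 9).
  7: 7 XOR 2 = 5 < 7 — winning move (to 5).
That gives 3 winning moves.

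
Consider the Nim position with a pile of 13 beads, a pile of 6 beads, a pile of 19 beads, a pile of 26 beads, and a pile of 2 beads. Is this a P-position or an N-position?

P-position

Nim-sum: 13 ⊕ 6 ⊕ 19 ⊕ 26 ⊕ 2 = 0.
The nim-sum is 0, so this is a P-position: the player to move is in a losing position under optimal play.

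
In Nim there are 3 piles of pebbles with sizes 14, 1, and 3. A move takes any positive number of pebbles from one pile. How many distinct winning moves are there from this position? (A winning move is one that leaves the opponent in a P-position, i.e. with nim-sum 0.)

1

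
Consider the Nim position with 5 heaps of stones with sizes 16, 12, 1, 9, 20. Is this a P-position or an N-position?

Compute the nim-sum pairwise:
16 ⊕ 12 = 28
28 ⊕ 1 = 29
29 ⊕ 9 = 20
20 ⊕ 20 = 0
The nim-sum is 0, so this is a P-position: the player to move is in a losing position under optimal play.

P-position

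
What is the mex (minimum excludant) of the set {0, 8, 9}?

0 is in the set but 1 is not, so the mex is 1.

1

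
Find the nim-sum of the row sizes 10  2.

8

In binary:
  1010  (10)
  0010  (2)
  ----
  1000  (8)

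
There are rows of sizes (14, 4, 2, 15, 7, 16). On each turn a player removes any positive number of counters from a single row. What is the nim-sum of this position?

16

Nim-sum: 14 ^ 4 ^ 2 ^ 15 ^ 7 ^ 16 = 16.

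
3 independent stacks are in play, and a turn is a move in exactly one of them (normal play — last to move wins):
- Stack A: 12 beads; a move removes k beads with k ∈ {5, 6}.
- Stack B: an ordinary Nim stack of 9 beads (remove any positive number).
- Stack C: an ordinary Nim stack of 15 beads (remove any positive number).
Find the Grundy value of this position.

For stack A, compute g(0), g(1), … with moves {5, 6}:
g(0) = mex{} = 0
g(1) = mex{} = 0
g(2) = mex{} = 0
g(3) = mex{} = 0
g(4) = mex{} = 0
g(5) = mex{0} = 1
g(6) = mex{0} = 1
g(7) = mex{0} = 1
g(8) = mex{0} = 1
g(9) = mex{0} = 1
g(10) = mex{0,1} = 2
g(11) = mex{1} = 0
g(12) = mex{1} = 0
So g(12) = 0.
Stack B is a plain Nim stack of size 9, so its Grundy value is 9.
Stack C is a plain Nim stack of size 15, so its Grundy value is 15.
By the Sprague-Grundy theorem, the Grundy value of a sum of independent games is the XOR of the component values.
Combined value = 0 XOR 9 XOR 15 = 6.

6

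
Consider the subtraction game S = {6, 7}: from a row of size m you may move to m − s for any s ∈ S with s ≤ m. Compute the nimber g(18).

Compute g(0), g(1), … for moves {6, 7}:
k:     0  1  2  3  4  5  6  7  8  9 10 11 12 13 14 15 16 17 18
g(k):  0  0  0  0  0  0  1  1  1  1  1  1  2  0  0  0  0  0  0
So g(18) = 0.

0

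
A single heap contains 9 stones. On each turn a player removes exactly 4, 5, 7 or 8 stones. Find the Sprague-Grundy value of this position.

Build the Grundy sequence with g(k) = mex{g(k−s) : s ∈ {4, 5, 7, 8}, s ≤ k}:
g(0) = mex{} = 0
g(1) = mex{} = 0
g(2) = mex{} = 0
g(3) = mex{} = 0
g(4) = mex{0} = 1
g(5) = mex{0} = 1
g(6) = mex{0} = 1
g(7) = mex{0} = 1
g(8) = mex{0,1} = 2
g(9) = mex{0,1} = 2
So g(9) = 2.

2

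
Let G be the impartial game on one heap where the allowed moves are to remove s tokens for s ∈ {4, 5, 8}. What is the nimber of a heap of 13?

0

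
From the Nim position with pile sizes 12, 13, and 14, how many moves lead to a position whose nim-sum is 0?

3

Compute the nim-sum pairwise:
12 XOR 13 = 1
1 XOR 14 = 15
The overall nim-sum is X = 15. A pile of size p has a winning move iff p XOR X < p (reduce it to p XOR X).
  12: 12 XOR 15 = 3 < 12 — winning move (to 3).
  13: 13 XOR 15 = 2 < 13 — winning move (to 2).
  14: 14 XOR 15 = 1 < 14 — winning move (to 1).
That gives 3 winning moves.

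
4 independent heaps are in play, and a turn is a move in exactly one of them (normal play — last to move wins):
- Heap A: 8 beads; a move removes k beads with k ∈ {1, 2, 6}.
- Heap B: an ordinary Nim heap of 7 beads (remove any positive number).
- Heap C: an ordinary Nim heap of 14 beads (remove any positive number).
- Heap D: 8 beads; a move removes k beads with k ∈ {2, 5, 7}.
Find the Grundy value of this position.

10

Grundy values for heap A (subtraction set {1, 2, 6}):
k:     0  1  2  3  4  5  6  7  8
g(k):  0  1  2  0  1  2  3  0  1
So g(8) = 1.
Heap B is a plain Nim heap of size 7, so its Grundy value is 7.
Heap C is a plain Nim heap of size 14, so its Grundy value is 14.
Grundy values for heap D (subtraction set {2, 5, 7}):
k:     0  1  2  3  4  5  6  7  8
g(k):  0  0  1  1  0  2  1  3  2
So g(8) = 2.
By the Sprague-Grundy theorem, the Grundy value of a sum of independent games is the XOR of the component values.
Combined value = 1 XOR 7 XOR 14 XOR 2 = 10.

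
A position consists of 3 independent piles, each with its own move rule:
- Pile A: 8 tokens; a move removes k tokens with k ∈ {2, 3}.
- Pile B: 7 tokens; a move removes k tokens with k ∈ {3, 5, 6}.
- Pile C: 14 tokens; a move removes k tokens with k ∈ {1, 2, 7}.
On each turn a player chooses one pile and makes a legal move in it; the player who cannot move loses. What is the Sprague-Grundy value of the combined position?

1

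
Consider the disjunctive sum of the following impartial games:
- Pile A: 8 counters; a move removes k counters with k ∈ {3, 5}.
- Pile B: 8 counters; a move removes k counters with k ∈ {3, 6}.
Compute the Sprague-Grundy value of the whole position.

Build the Grundy sequence for pile A with g(k) = mex{g(k−s) : s ∈ {3, 5}, s ≤ k}:
g(0) = mex{} = 0
g(1) = mex{} = 0
g(2) = mex{} = 0
g(3) = mex{0} = 1
g(4) = mex{0} = 1
g(5) = mex{0} = 1
g(6) = mex{0,1} = 2
g(7) = mex{0,1} = 2
g(8) = mex{1} = 0
So g(8) = 0.
Build the Grundy sequence for pile B with g(k) = mex{g(k−s) : s ∈ {3, 6}, s ≤ k}:
g(0) = mex{} = 0
g(1) = mex{} = 0
g(2) = mex{} = 0
g(3) = mex{0} = 1
g(4) = mex{0} = 1
g(5) = mex{0} = 1
g(6) = mex{0,1} = 2
g(7) = mex{0,1} = 2
g(8) = mex{0,1} = 2
So g(8) = 2.
By the Sprague-Grundy theorem, the Grundy value of a sum of independent games is the XOR of the component values.
Combined value = 0 ⊕ 2 = 2.

2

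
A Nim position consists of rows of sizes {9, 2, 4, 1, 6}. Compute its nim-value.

8

Write each in binary and XOR column by column:
  1001  (9)
  0010  (2)
  0100  (4)
  0001  (1)
  0110  (6)
  ----
  1000  (8)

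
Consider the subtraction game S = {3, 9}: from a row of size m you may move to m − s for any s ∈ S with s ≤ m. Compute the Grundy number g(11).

Build the Grundy sequence with g(k) = mex{g(k−s) : s ∈ {3, 9}, s ≤ k}:
g(0) = mex{} = 0
g(1) = mex{} = 0
g(2) = mex{} = 0
g(3) = mex{0} = 1
g(4) = mex{0} = 1
g(5) = mex{0} = 1
g(6) = mex{1} = 0
g(7) = mex{1} = 0
g(8) = mex{1} = 0
g(9) = mex{0} = 1
g(10) = mex{0} = 1
g(11) = mex{0} = 1
So g(11) = 1.

1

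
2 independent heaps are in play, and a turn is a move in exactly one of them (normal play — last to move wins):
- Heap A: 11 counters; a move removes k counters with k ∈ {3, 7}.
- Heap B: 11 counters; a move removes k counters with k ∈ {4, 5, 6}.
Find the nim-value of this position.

For heap A, compute g(0), g(1), … with moves {3, 7}:
g(0) = mex{} = 0
g(1) = mex{} = 0
g(2) = mex{} = 0
g(3) = mex{0} = 1
g(4) = mex{0} = 1
g(5) = mex{0} = 1
g(6) = mex{1} = 0
g(7) = mex{0,1} = 2
g(8) = mex{0,1} = 2
g(9) = mex{0} = 1
g(10) = mex{1,2} = 0
g(11) = mex{1,2} = 0
So g(11) = 0.
Build the Grundy sequence for heap B with g(k) = mex{g(k−s) : s ∈ {4, 5, 6}, s ≤ k}:
k:     0  1  2  3  4  5  6  7  8  9 10 11
g(k):  0  0  0  0  1  1  1  1  2  2  0  0
So g(11) = 0.
The value of a disjunctive sum is the nim-sum of the parts.
Combined value = 0 ⊕ 0 = 0.

0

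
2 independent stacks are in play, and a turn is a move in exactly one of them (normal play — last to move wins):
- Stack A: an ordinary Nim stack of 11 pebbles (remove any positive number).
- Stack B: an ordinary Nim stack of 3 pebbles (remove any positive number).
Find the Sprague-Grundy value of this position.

8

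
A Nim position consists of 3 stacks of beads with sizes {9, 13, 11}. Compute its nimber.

15

Nim-sum: 9 XOR 13 XOR 11 = 15.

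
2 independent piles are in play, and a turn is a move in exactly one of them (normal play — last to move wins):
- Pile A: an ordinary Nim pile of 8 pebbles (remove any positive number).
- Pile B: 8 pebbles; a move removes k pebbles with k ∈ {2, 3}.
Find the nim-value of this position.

9

Pile A is a plain Nim pile of size 8, so its Grundy value is 8.
Build the Grundy sequence for pile B with g(k) = mex{g(k−s) : s ∈ {2, 3}, s ≤ k}:
g(0) = mex{} = 0
g(1) = mex{} = 0
g(2) = mex{0} = 1
g(3) = mex{0} = 1
g(4) = mex{0,1} = 2
g(5) = mex{1} = 0
g(6) = mex{1,2} = 0
g(7) = mex{0,2} = 1
g(8) = mex{0} = 1
So g(8) = 1.
The value of a disjunctive sum is the nim-sum of the parts.
Combined value = 8 ⊕ 1 = 9.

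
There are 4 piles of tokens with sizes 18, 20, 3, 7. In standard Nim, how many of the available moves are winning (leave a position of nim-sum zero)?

3

Bitwise XOR of the heap sizes:
  10010  (18)
  10100  (20)
  00011  (3)
  00111  (7)
  -----
  00010  (2)
The overall nim-sum is X = 2. A pile of size p has a winning move iff p XOR X < p (reduce it to p XOR X).
  18: 18 XOR 2 = 16 < 18 — winning move (to 16).
  20: 20 XOR 2 = 22 ≥ 20 — no move.
  3: 3 XOR 2 = 1 < 3 — winning move (to 1).
  7: 7 XOR 2 = 5 < 7 — winning move (to 5).
That gives 3 winning moves.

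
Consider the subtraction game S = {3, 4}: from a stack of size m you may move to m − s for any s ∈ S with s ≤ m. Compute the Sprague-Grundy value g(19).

Compute g(0), g(1), … for moves {3, 4}:
k:     0  1  2  3  4  5  6  7  8  9 10 11 12 13 14 15 16 17 18 19
g(k):  0  0  0  1  1  1  2  0  0  0  1  1  1  2  0  0  0  1  1  1
So g(19) = 1.

1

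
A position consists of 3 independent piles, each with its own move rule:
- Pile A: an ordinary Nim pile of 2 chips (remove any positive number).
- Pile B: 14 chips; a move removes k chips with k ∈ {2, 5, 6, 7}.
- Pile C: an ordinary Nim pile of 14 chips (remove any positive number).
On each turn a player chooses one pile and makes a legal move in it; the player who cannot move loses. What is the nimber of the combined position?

13

Pile A is a plain Nim pile of size 2, so its Grundy value is 2.
Build the Grundy sequence for pile B with g(k) = mex{g(k−s) : s ∈ {2, 5, 6, 7}, s ≤ k}:
k:     0  1  2  3  4  5  6  7  8  9 10 11 12 13 14
g(k):  0  0  1  1  0  2  1  3  2  2  3  3  0  0  1
So g(14) = 1.
Pile C is a plain Nim pile of size 14, so its Grundy value is 14.
By the Sprague-Grundy theorem, the Grundy value of a sum of independent games is the XOR of the component values.
Combined value = 2 ⊕ 1 ⊕ 14 = 13.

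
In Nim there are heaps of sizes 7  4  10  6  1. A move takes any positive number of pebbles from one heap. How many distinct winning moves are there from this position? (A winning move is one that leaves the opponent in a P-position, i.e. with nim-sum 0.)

1

Compute the nim-sum pairwise:
7 XOR 4 = 3
3 XOR 10 = 9
9 XOR 6 = 15
15 XOR 1 = 14
The overall nim-sum is X = 14. A heap of size p has a winning move iff p XOR X < p (reduce it to p XOR X).
  7: 7 XOR 14 = 9 ≥ 7 — no move.
  4: 4 XOR 14 = 10 ≥ 4 — no move.
  10: 10 XOR 14 = 4 < 10 — winning move (to 4).
  6: 6 XOR 14 = 8 ≥ 6 — no move.
  1: 1 XOR 14 = 15 ≥ 1 — no move.
That gives 1 winning move.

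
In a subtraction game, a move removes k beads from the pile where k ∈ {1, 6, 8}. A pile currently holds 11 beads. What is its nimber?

Compute g(0), g(1), … for moves {1, 6, 8}:
g(0) = mex{} = 0
g(1) = mex{0} = 1
g(2) = mex{1} = 0
g(3) = mex{0} = 1
g(4) = mex{1} = 0
g(5) = mex{0} = 1
g(6) = mex{0,1} = 2
g(7) = mex{1,2} = 0
g(8) = mex{0} = 1
g(9) = mex{1} = 0
g(10) = mex{0} = 1
g(11) = mex{1} = 0
So g(11) = 0.

0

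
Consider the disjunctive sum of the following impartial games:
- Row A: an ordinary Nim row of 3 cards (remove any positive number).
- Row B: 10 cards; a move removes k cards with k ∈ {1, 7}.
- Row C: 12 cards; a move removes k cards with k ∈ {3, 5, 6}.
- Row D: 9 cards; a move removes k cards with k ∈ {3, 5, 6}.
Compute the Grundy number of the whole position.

2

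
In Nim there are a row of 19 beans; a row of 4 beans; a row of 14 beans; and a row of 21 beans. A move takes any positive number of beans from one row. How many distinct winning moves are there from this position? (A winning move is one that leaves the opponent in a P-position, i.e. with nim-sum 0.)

Compute the nim-sum pairwise:
19 ⊕ 4 = 23
23 ⊕ 14 = 25
25 ⊕ 21 = 12
The overall nim-sum is X = 12. A row of size p has a winning move iff p XOR X < p (reduce it to p XOR X).
  19: 19 XOR 12 = 31 ≥ 19 — no move.
  4: 4 XOR 12 = 8 ≥ 4 — no move.
  14: 14 XOR 12 = 2 < 14 — winning move (to 2).
  21: 21 XOR 12 = 25 ≥ 21 — no move.
That gives 1 winning move.

1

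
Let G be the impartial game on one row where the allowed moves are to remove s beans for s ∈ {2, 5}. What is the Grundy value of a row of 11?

0

Grundy values for subtraction set {2, 5}:
k:     0  1  2  3  4  5  6  7  8  9 10 11
g(k):  0  0  1  1  0  2  1  0  0  1  1  0
So g(11) = 0.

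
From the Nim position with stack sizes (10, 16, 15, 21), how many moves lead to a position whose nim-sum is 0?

Compute the nim-sum pairwise:
10 XOR 16 = 26
26 XOR 15 = 21
21 XOR 21 = 0
The nim-sum is already 0, so every move leaves a nonzero nim-sum — there are no winning moves.

0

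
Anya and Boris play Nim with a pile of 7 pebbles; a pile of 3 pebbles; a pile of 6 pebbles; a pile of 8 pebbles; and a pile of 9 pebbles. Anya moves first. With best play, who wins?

Anya wins

Nim-sum: 7 XOR 3 XOR 6 XOR 8 XOR 9 = 3.
The nim-sum is 3 ≠ 0, so this is an N-position: the player to move can win; Anya has a winning move.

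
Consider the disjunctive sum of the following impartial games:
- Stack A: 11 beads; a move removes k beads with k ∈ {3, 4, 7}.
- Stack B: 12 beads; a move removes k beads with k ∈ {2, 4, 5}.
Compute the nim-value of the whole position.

2

Grundy values for stack A (subtraction set {3, 4, 7}):
g(0) = mex{} = 0
g(1) = mex{} = 0
g(2) = mex{} = 0
g(3) = mex{0} = 1
g(4) = mex{0} = 1
g(5) = mex{0} = 1
g(6) = mex{0,1} = 2
g(7) = mex{0,1} = 2
g(8) = mex{0,1} = 2
g(9) = mex{0,1,2} = 3
g(10) = mex{1,2} = 0
g(11) = mex{1,2} = 0
So g(11) = 0.
Grundy values for stack B (subtraction set {2, 4, 5}):
g(0) = mex{} = 0
g(1) = mex{} = 0
g(2) = mex{0} = 1
g(3) = mex{0} = 1
g(4) = mex{0,1} = 2
g(5) = mex{0,1} = 2
g(6) = mex{0,1,2} = 3
g(7) = mex{1,2} = 0
g(8) = mex{1,2,3} = 0
g(9) = mex{0,2} = 1
g(10) = mex{0,2,3} = 1
g(11) = mex{0,1,3} = 2
g(12) = mex{0,1} = 2
So g(12) = 2.
The value of a disjunctive sum is the nim-sum of the parts.
Combined value = 0 XOR 2 = 2.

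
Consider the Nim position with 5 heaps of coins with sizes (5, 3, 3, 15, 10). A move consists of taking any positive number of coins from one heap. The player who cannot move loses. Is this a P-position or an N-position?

P-position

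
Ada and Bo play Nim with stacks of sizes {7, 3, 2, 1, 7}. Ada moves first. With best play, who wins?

Bitwise XOR of the heap sizes:
  111  (7)
  011  (3)
  010  (2)
  001  (1)
  111  (7)
  ---
  000  (0)
The nim-sum is 0, so this is a P-position: the player to move is in a losing position under optimal play; Ada is about to move from it and so loses — Bo wins.

Bo wins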